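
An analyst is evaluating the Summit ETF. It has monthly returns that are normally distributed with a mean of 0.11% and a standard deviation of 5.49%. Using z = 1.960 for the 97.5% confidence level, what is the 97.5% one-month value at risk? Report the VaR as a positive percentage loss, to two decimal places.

VaR (as % loss) = −(μ − z·σ) = −(0.11% − 1.960 × 5.49%) = −(-10.6504%) = 10.6504%

10.65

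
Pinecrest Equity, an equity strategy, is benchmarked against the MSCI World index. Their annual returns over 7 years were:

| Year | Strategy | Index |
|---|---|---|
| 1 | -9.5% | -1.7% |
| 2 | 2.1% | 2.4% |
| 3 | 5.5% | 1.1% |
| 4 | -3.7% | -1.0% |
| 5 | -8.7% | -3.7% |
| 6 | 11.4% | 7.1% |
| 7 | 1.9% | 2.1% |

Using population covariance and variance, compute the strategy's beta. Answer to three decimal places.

r̄p = -0.1429%,  r̄m = 0.9000%
Cov = Σ(rp − r̄p)(rm − r̄m) / 7 = 21.2800
Var(rm) = Σ(rm − r̄m)² / 7 = 10.5286
β = Cov / Var = 21.2800 / 10.5286 = 2.0212

2.021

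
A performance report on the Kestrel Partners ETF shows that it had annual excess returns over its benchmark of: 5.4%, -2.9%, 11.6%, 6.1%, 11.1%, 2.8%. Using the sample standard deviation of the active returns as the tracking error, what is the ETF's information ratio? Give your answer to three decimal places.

r̄ = (5.4 − 2.9 + 11.6 + 6.1 + 11.1 + 2.8) / 6 = 34.10 / 6 = 5.6833%
Sample σ = √[Σ(r − r̄)² / 5] = √[146.5883 / 5] = √29.3177 = 5.4146%
IR = r̄ / tracking error = 5.6833 / 5.4146 = 1.0496

1.050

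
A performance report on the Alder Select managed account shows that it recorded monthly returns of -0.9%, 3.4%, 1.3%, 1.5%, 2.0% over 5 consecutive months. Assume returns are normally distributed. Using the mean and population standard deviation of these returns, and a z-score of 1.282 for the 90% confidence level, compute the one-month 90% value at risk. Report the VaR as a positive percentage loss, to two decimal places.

0.32

Mean return r̄ = 7.30 / 5 = 1.4600%
Σ(r − r̄)² = (-0.9 − 1.4600)² + (3.4 − 1.4600)² + (1.3 − 1.4600)² + … = 9.6520
population σ = √(9.6520 / 5) = √1.9304 = 1.3894%
VaR = −(r̄ − z·σ) = −(1.4600 − 1.282 × 1.3894) = −(-0.3212) = 0.3212%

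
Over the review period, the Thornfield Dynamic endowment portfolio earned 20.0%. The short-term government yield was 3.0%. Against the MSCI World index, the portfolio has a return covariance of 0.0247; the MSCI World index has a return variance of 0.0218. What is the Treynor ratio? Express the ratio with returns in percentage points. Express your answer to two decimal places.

β = Cov / Var = 0.0247 / 0.0218 = 1.1330
Treynor = (Rp − Rf) / β = (20.0% − 3.0%) / 1.1330 = 17.00 / 1.1330 = 15.0044

15.00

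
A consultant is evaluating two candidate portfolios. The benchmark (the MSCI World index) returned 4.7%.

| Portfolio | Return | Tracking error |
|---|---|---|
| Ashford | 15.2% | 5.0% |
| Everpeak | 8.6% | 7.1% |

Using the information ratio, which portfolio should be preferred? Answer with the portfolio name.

Ashford: IR = (15.2% − 4.7%) / 5.0% = 2.100
Everpeak: IR = (8.6% − 4.7%) / 7.1% = 0.549
Highest: Ashford (2.100).

Ashford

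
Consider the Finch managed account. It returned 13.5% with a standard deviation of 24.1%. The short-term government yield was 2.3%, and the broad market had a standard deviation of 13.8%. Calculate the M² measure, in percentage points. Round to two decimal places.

Sharpe = (Rp − Rf) / σp = (13.5% − 2.3%) / 24.1% = 0.4647
M² = Rf + Sharpe × σm = 2.3% + 0.4647 × 13.8% = 8.7129%

8.71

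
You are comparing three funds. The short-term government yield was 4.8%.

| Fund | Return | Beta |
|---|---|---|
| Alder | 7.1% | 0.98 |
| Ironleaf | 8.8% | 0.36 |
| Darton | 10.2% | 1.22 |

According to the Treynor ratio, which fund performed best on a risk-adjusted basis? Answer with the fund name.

Alder: Treynor = (7.1% − 4.8%) / 0.98 = 2.347
Ironleaf: Treynor = (8.8% − 4.8%) / 0.36 = 11.111
Darton: Treynor = (10.2% − 4.8%) / 1.22 = 4.426
Highest: Ironleaf (11.111).

Ironleaf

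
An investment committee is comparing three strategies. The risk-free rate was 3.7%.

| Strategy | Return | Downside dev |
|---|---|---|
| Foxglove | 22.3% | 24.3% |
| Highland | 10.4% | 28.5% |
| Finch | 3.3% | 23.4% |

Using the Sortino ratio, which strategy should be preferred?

Foxglove

Foxglove: Sortino ratio = (22.3% − 3.7%) / 24.3% = 0.765
Highland: Sortino ratio = (10.4% − 3.7%) / 28.5% = 0.235
Finch: Sortino ratio = (3.3% − 3.7%) / 23.4% = -0.017
Highest: Foxglove (0.765).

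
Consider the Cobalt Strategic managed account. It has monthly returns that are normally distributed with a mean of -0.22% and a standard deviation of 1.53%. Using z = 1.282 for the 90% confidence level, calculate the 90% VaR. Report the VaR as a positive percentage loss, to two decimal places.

2.18

VaR (as % loss) = −(μ − z·σ) = −(-0.22% − 1.282 × 1.53%) = −(-2.18146%) = 2.18146%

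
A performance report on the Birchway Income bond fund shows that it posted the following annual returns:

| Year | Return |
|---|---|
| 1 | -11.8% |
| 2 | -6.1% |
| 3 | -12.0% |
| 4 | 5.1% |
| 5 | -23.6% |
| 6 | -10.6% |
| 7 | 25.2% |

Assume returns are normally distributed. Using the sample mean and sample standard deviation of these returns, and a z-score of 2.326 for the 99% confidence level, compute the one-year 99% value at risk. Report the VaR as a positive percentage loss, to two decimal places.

41.45

r̄ = (-11.8 − 6.1 − 12 + 5.1 − 23.6 − 10.6 + 25.2) / 7 = -4.8286%
Σ(r − r̄)² = (-11.8 − (-4.8286))² + (-6.1 − (-4.8286))² + … = 1487.6143
sample σ = √(1487.6143 / 6) = √247.9357 = 15.7460%
VaR = −(r̄ − z·σ) = −(-4.8286 − 2.326 × 15.7460) = −(-41.4538) = 41.4538%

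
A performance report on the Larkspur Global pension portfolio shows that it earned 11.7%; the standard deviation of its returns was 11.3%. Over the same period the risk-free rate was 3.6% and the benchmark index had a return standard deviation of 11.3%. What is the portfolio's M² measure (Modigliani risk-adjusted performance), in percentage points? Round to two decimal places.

Sharpe = (Rp − Rf) / σp = (11.7% − 3.6%) / 11.3% = 0.7168
M² = Rf + Sharpe × σm = 3.6% + 0.7168 × 11.3% = 11.6998%

11.70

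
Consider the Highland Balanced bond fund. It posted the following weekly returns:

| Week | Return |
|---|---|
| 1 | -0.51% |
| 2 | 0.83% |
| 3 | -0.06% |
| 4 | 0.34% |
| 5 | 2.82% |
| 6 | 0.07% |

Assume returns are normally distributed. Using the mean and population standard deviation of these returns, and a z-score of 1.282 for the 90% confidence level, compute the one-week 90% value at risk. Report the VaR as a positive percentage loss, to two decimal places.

Mean return μ = 3.490 / 6 = 0.5817%
Σ(r − μ)² = (-0.51 − 0.5817)² + (0.83 − 0.5817)² + … = 6.9955
σ = √[6.9955 / 6] = 1.0798%
VaR = −(μ − z·σ) = −(0.5817 − 1.282 × 1.0798) = −(-0.8026) = 0.8026%

0.80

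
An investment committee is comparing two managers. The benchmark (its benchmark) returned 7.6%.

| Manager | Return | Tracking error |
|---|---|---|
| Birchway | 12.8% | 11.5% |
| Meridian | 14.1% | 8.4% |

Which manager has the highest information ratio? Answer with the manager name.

Meridian

Birchway: IR = (12.8% − 7.6%) / 11.5% = 0.452
Meridian: IR = (14.1% − 7.6%) / 8.4% = 0.774
Highest: Meridian (0.774).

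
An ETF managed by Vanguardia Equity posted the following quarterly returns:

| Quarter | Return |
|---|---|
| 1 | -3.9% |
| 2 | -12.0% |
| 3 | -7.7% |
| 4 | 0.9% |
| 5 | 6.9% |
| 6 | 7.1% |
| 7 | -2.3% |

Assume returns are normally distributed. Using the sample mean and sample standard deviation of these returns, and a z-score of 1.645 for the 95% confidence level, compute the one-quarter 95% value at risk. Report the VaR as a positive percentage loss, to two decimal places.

r̄ = (-3.9 − 12 − 7.7 + 0.9 + 6.9 + 7.1 − 2.3) / 7 = -11.00 / 7 = -1.5714%
Sample std dev = √[305.3343 / 6] = 7.1337%
VaR = −(r̄ − z·σ) = −(-1.5714 − 1.645 × 7.1337) = −(-13.3063) = 13.3063%

13.31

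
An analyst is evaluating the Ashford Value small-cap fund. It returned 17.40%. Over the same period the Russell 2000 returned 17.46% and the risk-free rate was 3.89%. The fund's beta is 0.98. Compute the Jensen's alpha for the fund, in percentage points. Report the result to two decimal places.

CAPM expected return = Rf + β(Rm − Rf) = 3.89% + 0.98 × (17.46% − 3.89%) = 3.89 + 0.98 × 13.57 = 17.1886%
Jensen's α = Rp − E[R] = 17.40% − 17.1886% = 0.2114

0.21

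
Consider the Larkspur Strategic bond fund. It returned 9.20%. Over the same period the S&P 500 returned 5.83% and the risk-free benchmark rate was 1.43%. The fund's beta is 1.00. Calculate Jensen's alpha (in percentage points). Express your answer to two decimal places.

3.37

CAPM expected return = Rf + β(Rm − Rf) = 1.43% + 1.00 × (5.83% − 1.43%) = 1.43 + 1.00 × 4.40 = 5.8300%
Jensen's α = Rp − E[R] = 9.20% − 5.8300% = 3.3700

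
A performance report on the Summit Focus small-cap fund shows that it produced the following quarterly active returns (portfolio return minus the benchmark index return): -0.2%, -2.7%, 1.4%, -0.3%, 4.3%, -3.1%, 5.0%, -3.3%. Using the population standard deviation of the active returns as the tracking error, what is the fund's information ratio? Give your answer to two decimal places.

0.05

r̄ = (-0.2 − 2.7 + 1.4 − 0.3 + 4.3 − 3.1 + 5 − 3.3) / 8 = 1.10 / 8 = 0.1375%
Population std dev = √[73.2188 / 8] = 3.0253%
IR = r̄ / tracking error = 0.1375 / 3.0253 = 0.0455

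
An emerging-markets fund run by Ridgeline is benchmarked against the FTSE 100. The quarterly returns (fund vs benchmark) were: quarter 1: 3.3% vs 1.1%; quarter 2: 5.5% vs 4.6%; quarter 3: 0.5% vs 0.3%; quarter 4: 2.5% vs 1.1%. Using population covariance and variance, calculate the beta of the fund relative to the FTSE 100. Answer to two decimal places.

r̄p = 2.9500%,  r̄m = 1.7750%
Cov = Σ(rp − r̄p)(rm − r̄m) / 4 = 2.7213
Var(rm) = Σ(rm − r̄m)² / 4 = 2.7669
β = Cov / Var = 2.7213 / 2.7669 = 0.9835

0.98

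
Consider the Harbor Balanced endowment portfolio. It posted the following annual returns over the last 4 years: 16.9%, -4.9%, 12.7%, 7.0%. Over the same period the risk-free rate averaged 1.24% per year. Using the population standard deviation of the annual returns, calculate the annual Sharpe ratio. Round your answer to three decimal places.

0.816

Mean return μ = 31.70 / 4 = 7.9250%
Σ(r − μ)² = 268.6875; population σ = √(268.6875/4) = 8.1958%
Sharpe = (μ − rf) / σ = (7.9250 − 1.24) / 8.1958 = 6.6850 / 8.1958 = 0.8157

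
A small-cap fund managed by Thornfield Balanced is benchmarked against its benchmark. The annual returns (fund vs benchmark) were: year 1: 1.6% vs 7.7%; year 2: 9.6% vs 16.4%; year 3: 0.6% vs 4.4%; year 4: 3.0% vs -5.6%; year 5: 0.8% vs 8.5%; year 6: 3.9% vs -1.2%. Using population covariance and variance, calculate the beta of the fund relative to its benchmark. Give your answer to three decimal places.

r̄p = 3.2500%,  r̄m = 5.0333%
Cov = Σ(rp − r̄p)(rm − r̄m) / 6 = 9.9283
Var(rm) = Σ(rm − r̄m)² / 6 = 50.1089
β = Cov / Var = 9.9283 / 50.1089 = 0.1981

0.198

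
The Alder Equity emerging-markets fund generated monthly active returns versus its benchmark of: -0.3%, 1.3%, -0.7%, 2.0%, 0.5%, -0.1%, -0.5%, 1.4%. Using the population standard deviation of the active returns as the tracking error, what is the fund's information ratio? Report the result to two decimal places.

0.48

r̄ = (-0.3 + 1.3 − 0.7 + 2 + 0.5 − 0.1 − 0.5 + 1.4) / 8 = 3.60 / 8 = 0.4500%
Σ(r − r̄)² = (-0.3 − 0.4500)² + (1.3 − 0.4500)² + (-0.7 − 0.4500)² + … = 7.1200
σ = √[7.1200 / 8] = 0.9434%
IR = r̄ / tracking error = 0.4500 / 0.9434 = 0.4770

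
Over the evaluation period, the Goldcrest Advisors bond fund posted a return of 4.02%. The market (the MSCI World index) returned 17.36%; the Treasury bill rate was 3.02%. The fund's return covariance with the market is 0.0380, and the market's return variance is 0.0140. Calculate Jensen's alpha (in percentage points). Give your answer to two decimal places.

-37.92

β = Cov / Var = 0.0380 / 0.0140 = 2.7143
E[R] = Rf + β(Rm − Rf) = 3.02% + 2.7143 × (17.36% − 3.02%) = 41.9431%
α = Rp − E[R] = 4.02% − 41.9431% = -37.9231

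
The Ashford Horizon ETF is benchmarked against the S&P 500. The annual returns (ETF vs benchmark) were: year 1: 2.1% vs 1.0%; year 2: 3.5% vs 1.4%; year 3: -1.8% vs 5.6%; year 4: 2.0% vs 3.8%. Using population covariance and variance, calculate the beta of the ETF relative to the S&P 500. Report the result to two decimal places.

-0.90

r̄p = 1.4500%,  r̄m = 2.9500%
Cov = Σ(rp − r̄p)(rm − r̄m) / 4 = -3.1475
Var(rm) = Σ(rm − r̄m)² / 4 = 3.4875
β = Cov / Var = -3.1475 / 3.4875 = -0.9025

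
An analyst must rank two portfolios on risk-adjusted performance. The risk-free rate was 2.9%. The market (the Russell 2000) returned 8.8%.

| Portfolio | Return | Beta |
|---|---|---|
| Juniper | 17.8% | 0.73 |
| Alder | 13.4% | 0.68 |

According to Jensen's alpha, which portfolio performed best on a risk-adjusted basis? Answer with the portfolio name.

Juniper

Juniper: α = 17.8% − [2.9% + 0.73 × (8.8% − 2.9%)] = 10.593
Alder: α = 13.4% − [2.9% + 0.68 × (8.8% − 2.9%)] = 6.488
Highest: Juniper (10.593).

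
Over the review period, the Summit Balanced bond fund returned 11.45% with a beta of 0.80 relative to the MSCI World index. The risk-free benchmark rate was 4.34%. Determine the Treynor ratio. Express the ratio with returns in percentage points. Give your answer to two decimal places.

Treynor = (Rp − Rf) / β = (11.45% − 4.34%) / 0.80 = 7.11 / 0.80 = 8.8875

8.89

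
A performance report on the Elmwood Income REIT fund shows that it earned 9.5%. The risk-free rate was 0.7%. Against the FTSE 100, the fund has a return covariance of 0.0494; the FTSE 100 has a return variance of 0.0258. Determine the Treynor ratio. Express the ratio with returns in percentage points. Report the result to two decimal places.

β = Cov / Var = 0.0494 / 0.0258 = 1.9147
Treynor = (Rp − Rf) / β = (9.5% − 0.7%) / 1.9147 = 8.80 / 1.9147 = 4.5960

4.60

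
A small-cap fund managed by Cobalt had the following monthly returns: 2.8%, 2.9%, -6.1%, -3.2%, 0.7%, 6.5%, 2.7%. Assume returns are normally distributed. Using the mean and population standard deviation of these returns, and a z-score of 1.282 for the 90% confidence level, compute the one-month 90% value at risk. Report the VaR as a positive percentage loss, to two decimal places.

4.14

Mean return μ = 6.30 / 7 = 0.9000%
Σ(r − μ)² = (2.8 − 0.9000)² + (2.9 − 0.9000)² + … = 108.0600
population σ = √(108.0600 / 7) = √15.4371 = 3.9290%
VaR = −(μ − z·σ) = −(0.9000 − 1.282 × 3.9290) = −(-4.1370) = 4.1370%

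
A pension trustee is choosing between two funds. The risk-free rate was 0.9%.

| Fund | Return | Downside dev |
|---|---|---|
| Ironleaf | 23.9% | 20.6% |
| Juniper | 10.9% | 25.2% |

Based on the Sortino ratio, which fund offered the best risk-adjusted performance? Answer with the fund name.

Ironleaf: Sortino ratio = (23.9% − 0.9%) / 20.6% = 1.117
Juniper: Sortino ratio = (10.9% − 0.9%) / 25.2% = 0.397
Highest: Ironleaf (1.117).

Ironleaf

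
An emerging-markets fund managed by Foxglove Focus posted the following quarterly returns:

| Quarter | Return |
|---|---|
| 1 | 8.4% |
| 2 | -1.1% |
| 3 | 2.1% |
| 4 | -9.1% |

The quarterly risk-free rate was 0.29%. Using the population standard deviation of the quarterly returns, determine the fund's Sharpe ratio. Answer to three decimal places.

-0.034

μ = (8.4 − 1.1 + 2.1 − 9.1) / 4 = 0.0750%
Σ(r − μ)² = (8.4 − 0.0750)² + (-1.1 − 0.0750)² + (2.1 − 0.0750)² + … = 158.9675
population σ = √(158.9675 / 4) = √39.7419 = 6.3041%
Sharpe = (μ − rf) / σ = (0.0750 − 0.29) / 6.3041 = -0.2150 / 6.3041 = -0.0341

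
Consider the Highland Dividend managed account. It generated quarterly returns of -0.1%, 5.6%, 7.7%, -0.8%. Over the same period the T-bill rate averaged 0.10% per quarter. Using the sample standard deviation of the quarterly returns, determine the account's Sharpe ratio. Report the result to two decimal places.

r̄ = (-0.1 + 5.6 + 7.7 − 0.8) / 4 = 3.1000%
Σ(r − r̄)² = (-0.1 − 3.1000)² + (5.6 − 3.1000)² + (7.7 − 3.1000)² + … = 52.8600
sample σ = √(52.8600 / 3) = √17.6200 = 4.1976%
Sharpe = (r̄ − rf) / σ = (3.1000 − 0.1) / 4.1976 = 3.0000 / 4.1976 = 0.7147

0.71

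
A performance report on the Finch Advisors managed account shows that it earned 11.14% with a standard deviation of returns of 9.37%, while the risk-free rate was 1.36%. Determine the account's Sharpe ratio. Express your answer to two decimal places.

1.04

Sharpe = (Rp − Rf) / σp = (11.14% − 1.36%) / 9.37% = 9.78% / 9.37% = 1.0438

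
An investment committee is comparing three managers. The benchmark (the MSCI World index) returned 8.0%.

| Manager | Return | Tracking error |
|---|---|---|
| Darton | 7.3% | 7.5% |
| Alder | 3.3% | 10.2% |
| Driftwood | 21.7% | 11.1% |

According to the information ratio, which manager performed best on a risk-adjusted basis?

Darton: IR = (7.3% − 8.0%) / 7.5% = -0.093
Alder: IR = (3.3% − 8.0%) / 10.2% = -0.461
Driftwood: IR = (21.7% − 8.0%) / 11.1% = 1.234
Highest: Driftwood (1.234).

Driftwood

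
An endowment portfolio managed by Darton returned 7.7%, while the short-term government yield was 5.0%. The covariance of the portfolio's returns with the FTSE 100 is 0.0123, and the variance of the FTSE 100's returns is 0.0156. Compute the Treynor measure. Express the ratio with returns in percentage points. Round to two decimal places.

3.42

β = Cov / Var = 0.0123 / 0.0156 = 0.7885
Treynor = (Rp − Rf) / β = (7.7% − 5.0%) / 0.7885 = 2.70 / 0.7885 = 3.4242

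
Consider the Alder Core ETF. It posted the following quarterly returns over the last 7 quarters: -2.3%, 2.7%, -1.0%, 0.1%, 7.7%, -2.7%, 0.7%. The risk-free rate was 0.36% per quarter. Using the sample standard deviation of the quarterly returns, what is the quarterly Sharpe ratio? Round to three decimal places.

0.107

r̄ = (-2.3 + 2.7 − 1 + 0.1 + 7.7 − 2.7 + 0.7) / 7 = 5.20 / 7 = 0.7429%
Sample std dev = √[76.7971 / 6] = 3.5776%
Sharpe = (r̄ − rf) / σ = (0.7429 − 0.36) / 3.5776 = 0.3829 / 3.5776 = 0.1070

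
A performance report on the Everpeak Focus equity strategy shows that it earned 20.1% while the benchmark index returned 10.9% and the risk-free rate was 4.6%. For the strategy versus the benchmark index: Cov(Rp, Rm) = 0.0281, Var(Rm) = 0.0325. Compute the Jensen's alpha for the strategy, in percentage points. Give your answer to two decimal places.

β = Cov / Var = 0.0281 / 0.0325 = 0.8646
E[R] = Rf + β(Rm − Rf) = 4.6% + 0.8646 × (10.9% − 4.6%) = 10.0470%
α = Rp − E[R] = 20.1% − 10.0470% = 10.0530

10.05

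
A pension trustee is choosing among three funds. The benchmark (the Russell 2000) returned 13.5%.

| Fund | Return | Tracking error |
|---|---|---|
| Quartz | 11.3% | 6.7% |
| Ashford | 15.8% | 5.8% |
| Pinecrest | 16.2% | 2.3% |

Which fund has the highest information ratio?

Quartz: IR = (11.3% − 13.5%) / 6.7% = -0.328
Ashford: IR = (15.8% − 13.5%) / 5.8% = 0.397
Pinecrest: IR = (16.2% − 13.5%) / 2.3% = 1.174
Highest: Pinecrest (1.174).

Pinecrest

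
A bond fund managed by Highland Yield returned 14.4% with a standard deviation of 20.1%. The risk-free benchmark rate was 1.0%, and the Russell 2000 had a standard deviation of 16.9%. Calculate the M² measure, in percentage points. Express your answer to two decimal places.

12.27

Sharpe = (Rp − Rf) / σp = (14.4% − 1.0%) / 20.1% = 0.6667
M² = Rf + Sharpe × σm = 1.0% + 0.6667 × 16.9% = 12.2672%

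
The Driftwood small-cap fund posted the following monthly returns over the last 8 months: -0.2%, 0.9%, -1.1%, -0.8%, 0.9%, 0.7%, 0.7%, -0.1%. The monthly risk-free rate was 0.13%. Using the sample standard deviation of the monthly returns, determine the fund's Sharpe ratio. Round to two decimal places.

-0.01

r̄ = (-0.2 + 0.9 − 1.1 − 0.8 + 0.9 + 0.7 + 0.7 − 0.1) / 8 = 1.00 / 8 = 0.1250%
Σ(r − r̄)² = 4.3750; sample σ = √(4.3750/7) = 0.7906%
Sharpe = (r̄ − rf) / σ = (0.1250 − 0.13) / 0.7906 = -0.0050 / 0.7906 = -0.0063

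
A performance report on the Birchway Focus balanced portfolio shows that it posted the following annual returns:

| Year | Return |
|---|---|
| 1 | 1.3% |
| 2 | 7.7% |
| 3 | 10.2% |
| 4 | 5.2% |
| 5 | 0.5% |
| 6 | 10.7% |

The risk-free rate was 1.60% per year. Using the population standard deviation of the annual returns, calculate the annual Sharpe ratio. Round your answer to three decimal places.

μ = (1.3 + 7.7 + 10.2 + 5.2 + 0.5 + 10.7) / 6 = 5.9333%
Population σ = √[Σ(r − μ)² / 6] = √[95.5733 / 6] = √15.9289 = 3.9911%
Sharpe = (μ − rf) / σ = (5.9333 − 1.6) / 3.9911 = 4.3333 / 3.9911 = 1.0857

1.086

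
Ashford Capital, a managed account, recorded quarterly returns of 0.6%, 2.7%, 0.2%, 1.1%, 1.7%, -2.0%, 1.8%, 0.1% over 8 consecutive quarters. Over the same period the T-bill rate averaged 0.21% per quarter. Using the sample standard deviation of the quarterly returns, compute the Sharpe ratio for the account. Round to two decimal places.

Mean return r̄ = 6.20 / 8 = 0.7750%
Σ(r − r̄)² = 14.2350; sample σ = √(14.2350/7) = 1.4260%
Sharpe = (r̄ − rf) / σ = (0.7750 − 0.21) / 1.4260 = 0.5650 / 1.4260 = 0.3962

0.40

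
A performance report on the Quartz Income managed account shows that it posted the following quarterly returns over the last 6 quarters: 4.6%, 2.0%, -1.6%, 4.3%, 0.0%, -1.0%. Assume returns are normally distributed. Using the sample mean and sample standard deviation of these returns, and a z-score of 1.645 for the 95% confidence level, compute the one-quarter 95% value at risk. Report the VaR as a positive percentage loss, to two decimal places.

3.01

r̄ = (4.6 + 2 − 1.6 + 4.3 + 0 − 1) / 6 = 8.30 / 6 = 1.3833%
Σ(r − r̄)² = (4.6 − 1.3833)² + (2 − 1.3833)² + … = 35.7283
sample σ = √(35.7283 / 5) = √7.1457 = 2.6731%
VaR = −(r̄ − z·σ) = −(1.3833 − 1.645 × 2.6731) = −(-3.0139) = 3.0139%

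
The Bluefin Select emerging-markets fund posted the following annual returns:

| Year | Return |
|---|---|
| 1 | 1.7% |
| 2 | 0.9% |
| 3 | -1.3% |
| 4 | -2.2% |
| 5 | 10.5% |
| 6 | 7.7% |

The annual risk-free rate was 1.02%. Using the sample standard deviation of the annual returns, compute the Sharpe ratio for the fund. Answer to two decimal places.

0.37

r̄ = (1.7 + 0.9 − 1.3 − 2.2 + 10.5 + 7.7) / 6 = 17.30 / 6 = 2.8833%
Sample std dev = √[129.8883 / 5] = 5.0968%
Sharpe = (r̄ − rf) / σ = (2.8833 − 1.02) / 5.0968 = 1.8633 / 5.0968 = 0.3656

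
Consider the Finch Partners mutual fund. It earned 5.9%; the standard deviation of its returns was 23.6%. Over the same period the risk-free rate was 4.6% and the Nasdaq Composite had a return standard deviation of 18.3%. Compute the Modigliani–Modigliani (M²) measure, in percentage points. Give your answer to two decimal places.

Sharpe = (Rp − Rf) / σp = (5.9% − 4.6%) / 23.6% = 0.0551
M² = Rf + Sharpe × σm = 4.6% + 0.0551 × 18.3% = 5.6083%

5.61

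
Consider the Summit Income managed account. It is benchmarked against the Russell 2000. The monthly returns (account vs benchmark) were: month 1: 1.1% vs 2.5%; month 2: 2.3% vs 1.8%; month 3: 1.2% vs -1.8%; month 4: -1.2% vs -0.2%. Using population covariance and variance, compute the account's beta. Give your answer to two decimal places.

0.26

r̄p = 0.8500%,  r̄m = 0.5750%
Cov = Σ(rp − r̄p)(rm − r̄m) / 4 = 0.7538
Var(rm) = Σ(rm − r̄m)² / 4 = 2.8619
β = Cov / Var = 0.7538 / 2.8619 = 0.2634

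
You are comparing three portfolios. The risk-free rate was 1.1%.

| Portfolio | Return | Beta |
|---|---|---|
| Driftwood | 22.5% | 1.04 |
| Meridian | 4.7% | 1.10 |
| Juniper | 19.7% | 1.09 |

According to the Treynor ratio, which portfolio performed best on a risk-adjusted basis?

Driftwood

Driftwood: Treynor = (22.5% − 1.1%) / 1.04 = 20.577
Meridian: Treynor = (4.7% − 1.1%) / 1.10 = 3.273
Juniper: Treynor = (19.7% − 1.1%) / 1.09 = 17.064
Highest: Driftwood (20.577).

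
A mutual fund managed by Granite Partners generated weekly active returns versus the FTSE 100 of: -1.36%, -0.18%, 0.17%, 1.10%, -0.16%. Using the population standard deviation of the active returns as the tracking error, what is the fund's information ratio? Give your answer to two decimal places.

-0.11

μ = (-1.36 − 0.18 + 0.17 + 1.1 − 0.16) / 5 = -0.430 / 5 = -0.0860%
Population std dev = √[3.1095 / 5] = 0.7886%
IR = μ / tracking error = -0.0860 / 0.7886 = -0.1091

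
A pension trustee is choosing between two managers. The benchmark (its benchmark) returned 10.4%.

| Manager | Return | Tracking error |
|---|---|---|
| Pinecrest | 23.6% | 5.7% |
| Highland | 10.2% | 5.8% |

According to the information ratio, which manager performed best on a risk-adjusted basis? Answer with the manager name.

Pinecrest

Pinecrest: IR = (23.6% − 10.4%) / 5.7% = 2.316
Highland: IR = (10.2% − 10.4%) / 5.8% = -0.034
Highest: Pinecrest (2.316).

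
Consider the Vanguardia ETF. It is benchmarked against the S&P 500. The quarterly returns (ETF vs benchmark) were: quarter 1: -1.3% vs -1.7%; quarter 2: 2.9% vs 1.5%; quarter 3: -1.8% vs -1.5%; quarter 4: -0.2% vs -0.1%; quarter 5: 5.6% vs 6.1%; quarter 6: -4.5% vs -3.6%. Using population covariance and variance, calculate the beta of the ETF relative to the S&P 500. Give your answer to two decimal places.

1.04

r̄p = 0.1167%,  r̄m = 0.1167%
Cov = Σ(rp − r̄p)(rm − r̄m) / 6 = 9.9264
Var(rm) = Σ(rm − r̄m)² / 6 = 9.5814
β = Cov / Var = 9.9264 / 9.5814 = 1.0360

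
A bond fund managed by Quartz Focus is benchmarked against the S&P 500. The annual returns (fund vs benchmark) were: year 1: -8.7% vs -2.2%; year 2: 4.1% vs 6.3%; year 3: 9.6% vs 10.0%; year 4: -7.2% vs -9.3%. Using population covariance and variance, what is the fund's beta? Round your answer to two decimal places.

r̄p = -0.5500%,  r̄m = 1.2000%
Cov = Σ(rp − r̄p)(rm − r̄m) / 4 = 52.6425
Var(rm) = Σ(rm − r̄m)² / 4 = 56.3150
β = Cov / Var = 52.6425 / 56.3150 = 0.9348

0.93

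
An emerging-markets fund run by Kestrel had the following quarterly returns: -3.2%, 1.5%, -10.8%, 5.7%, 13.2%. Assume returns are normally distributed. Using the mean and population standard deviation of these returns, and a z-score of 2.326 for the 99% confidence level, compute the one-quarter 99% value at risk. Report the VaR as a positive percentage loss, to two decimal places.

Mean return μ = 6.40 / 5 = 1.2800%
Σ(r − μ)² = (-3.2 − 1.2800)² + (1.5 − 1.2800)² + (-10.8 − 1.2800)² + … = 327.6680
σ = √[327.6680 / 5] = 8.0953%
VaR = −(μ − z·σ) = −(1.2800 − 2.326 × 8.0953) = −(-17.5497) = 17.5497%

17.55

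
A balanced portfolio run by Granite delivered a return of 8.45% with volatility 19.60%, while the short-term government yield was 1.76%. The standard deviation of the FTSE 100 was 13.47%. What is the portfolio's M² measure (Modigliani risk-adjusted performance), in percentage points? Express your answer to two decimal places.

Sharpe = (Rp − Rf) / σp = (8.45% − 1.76%) / 19.60% = 0.3413
M² = Rf + Sharpe × σm = 1.76% + 0.3413 × 13.47% = 6.3573%

6.36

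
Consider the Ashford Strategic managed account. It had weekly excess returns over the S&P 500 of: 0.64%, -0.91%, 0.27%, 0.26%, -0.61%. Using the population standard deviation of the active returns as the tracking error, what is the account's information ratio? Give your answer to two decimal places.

μ = (0.64 − 0.91 + 0.27 + 0.26 − 0.61) / 5 = -0.350 / 5 = -0.0700%
Σ(r − μ)² = 1.7258; population σ = √(1.7258/5) = 0.5875%
IR = μ / tracking error = -0.0700 / 0.5875 = -0.1191

-0.12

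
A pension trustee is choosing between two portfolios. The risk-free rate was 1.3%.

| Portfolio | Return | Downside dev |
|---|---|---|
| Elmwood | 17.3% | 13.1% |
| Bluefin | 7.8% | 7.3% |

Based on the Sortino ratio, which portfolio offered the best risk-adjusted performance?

Elmwood

Elmwood: Sortino ratio = (17.3% − 1.3%) / 13.1% = 1.221
Bluefin: Sortino ratio = (7.8% − 1.3%) / 7.3% = 0.890
Highest: Elmwood (1.221).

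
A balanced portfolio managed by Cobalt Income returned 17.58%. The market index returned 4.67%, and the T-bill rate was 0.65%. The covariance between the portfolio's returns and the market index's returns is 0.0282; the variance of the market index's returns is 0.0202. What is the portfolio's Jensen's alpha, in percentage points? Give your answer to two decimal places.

11.32

β = Cov / Var = 0.0282 / 0.0202 = 1.3960
E[R] = Rf + β(Rm − Rf) = 0.65% + 1.3960 × (4.67% − 0.65%) = 6.2619%
α = Rp − E[R] = 17.58% − 6.2619% = 11.3181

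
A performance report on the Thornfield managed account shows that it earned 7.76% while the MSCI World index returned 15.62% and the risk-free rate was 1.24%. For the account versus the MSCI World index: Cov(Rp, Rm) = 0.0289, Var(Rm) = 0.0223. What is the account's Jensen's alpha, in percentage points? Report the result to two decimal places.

β = Cov / Var = 0.0289 / 0.0223 = 1.2960
E[R] = Rf + β(Rm − Rf) = 1.24% + 1.2960 × (15.62% − 1.24%) = 19.8765%
α = Rp − E[R] = 7.76% − 19.8765% = -12.1165

-12.12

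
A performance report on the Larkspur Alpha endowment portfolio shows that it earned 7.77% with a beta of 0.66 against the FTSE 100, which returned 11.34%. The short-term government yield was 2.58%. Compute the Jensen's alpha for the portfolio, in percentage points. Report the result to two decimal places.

-0.59

CAPM expected return = Rf + β(Rm − Rf) = 2.58% + 0.66 × (11.34% − 2.58%) = 2.58 + 0.66 × 8.76 = 8.3616%
Jensen's α = Rp − E[R] = 7.77% − 8.3616% = -0.5916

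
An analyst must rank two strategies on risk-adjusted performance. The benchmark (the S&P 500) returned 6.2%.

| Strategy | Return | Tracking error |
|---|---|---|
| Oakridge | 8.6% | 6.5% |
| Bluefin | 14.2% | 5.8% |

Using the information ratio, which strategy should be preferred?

Bluefin

Oakridge: IR = (8.6% − 6.2%) / 6.5% = 0.369
Bluefin: IR = (14.2% − 6.2%) / 5.8% = 1.379
Highest: Bluefin (1.379).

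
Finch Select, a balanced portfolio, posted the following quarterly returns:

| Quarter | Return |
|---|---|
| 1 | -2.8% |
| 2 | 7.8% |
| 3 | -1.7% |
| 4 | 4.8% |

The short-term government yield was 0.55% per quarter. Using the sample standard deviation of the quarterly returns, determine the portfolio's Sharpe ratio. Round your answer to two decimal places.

0.29

Mean return r̄ = 8.10 / 4 = 2.0250%
Sample σ = √[Σ(r − r̄)² / 3] = √[78.2075 / 3] = √26.0692 = 5.1058%
Sharpe = (r̄ − rf) / σ = (2.0250 − 0.55) / 5.1058 = 1.4750 / 5.1058 = 0.2889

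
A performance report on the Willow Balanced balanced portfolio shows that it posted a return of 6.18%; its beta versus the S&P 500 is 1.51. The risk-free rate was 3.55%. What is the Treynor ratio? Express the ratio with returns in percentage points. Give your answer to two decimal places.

Treynor = (Rp − Rf) / β = (6.18% − 3.55%) / 1.51 = 2.63 / 1.51 = 1.7417

1.74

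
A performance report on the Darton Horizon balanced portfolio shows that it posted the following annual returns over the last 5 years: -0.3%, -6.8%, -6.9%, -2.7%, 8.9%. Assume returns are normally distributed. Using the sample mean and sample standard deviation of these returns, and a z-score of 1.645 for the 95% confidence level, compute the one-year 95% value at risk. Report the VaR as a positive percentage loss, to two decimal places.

Mean return μ = -7.80 / 5 = -1.5600%
Σ(r − μ)² = (-0.3 − (-1.5600))² + (-6.8 − (-1.5600))² + … = 168.2720
sample σ = √(168.2720 / 4) = √42.0680 = 6.4860%
VaR = −(μ − z·σ) = −(-1.5600 − 1.645 × 6.4860) = −(-12.2295) = 12.2295%

12.23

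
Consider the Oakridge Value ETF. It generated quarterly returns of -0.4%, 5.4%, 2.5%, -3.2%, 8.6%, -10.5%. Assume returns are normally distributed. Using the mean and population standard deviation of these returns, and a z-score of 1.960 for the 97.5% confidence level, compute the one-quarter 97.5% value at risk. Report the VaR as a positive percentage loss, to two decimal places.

r̄ = (-0.4 + 5.4 + 2.5 − 3.2 + 8.6 − 10.5) / 6 = 0.4000%
Σ(r − r̄)² = (-0.4 − 0.4000)² + (5.4 − 0.4000)² + … = 229.0600
σ = √[229.0600 / 6] = 6.1787%
VaR = −(r̄ − z·σ) = −(0.4000 − 1.960 × 6.1787) = −(-11.7103) = 11.7103%

11.71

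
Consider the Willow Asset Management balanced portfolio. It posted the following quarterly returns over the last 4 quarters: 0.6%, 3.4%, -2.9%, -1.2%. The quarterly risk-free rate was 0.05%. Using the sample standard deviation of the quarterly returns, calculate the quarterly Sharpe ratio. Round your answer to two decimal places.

r̄ = (0.6 + 3.4 − 2.9 − 1.2) / 4 = -0.0250%
Sample std dev = √[21.7675 / 3] = 2.6937%
Sharpe = (r̄ − rf) / σ = (-0.0250 − 0.05) / 2.6937 = -0.0750 / 2.6937 = -0.0278

-0.03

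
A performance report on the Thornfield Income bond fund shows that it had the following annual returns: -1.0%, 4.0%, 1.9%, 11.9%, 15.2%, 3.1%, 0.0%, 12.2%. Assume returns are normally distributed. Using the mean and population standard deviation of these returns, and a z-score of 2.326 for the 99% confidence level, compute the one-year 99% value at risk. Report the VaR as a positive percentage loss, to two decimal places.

7.65

r̄ = (-1 + 4 + 1.9 + 11.9 + 15.2 + 3.1 + 0 + 12.2) / 8 = 5.9125%
Population std dev = √[272.0488 / 8] = 5.8315%
VaR = −(r̄ − z·σ) = −(5.9125 − 2.326 × 5.8315) = −(-7.6516) = 7.6516%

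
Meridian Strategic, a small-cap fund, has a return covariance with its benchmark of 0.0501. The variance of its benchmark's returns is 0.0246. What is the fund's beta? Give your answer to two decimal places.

2.04

β = Cov(Rp, Rm) / Var(Rm) = 0.0501 / 0.0246 = 2.0366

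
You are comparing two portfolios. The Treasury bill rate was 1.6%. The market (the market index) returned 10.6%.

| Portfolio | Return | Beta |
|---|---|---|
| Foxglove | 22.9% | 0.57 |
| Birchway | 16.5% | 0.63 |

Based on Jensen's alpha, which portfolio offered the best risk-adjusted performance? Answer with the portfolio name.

Foxglove

Foxglove: α = 22.9% − [1.6% + 0.57 × (10.6% − 1.6%)] = 16.170
Birchway: α = 16.5% − [1.6% + 0.63 × (10.6% − 1.6%)] = 9.230
Highest: Foxglove (16.170).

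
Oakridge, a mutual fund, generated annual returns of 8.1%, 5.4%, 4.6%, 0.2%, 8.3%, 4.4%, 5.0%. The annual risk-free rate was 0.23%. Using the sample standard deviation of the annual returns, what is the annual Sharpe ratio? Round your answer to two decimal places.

1.81

μ = (8.1 + 5.4 + 4.6 + 0.2 + 8.3 + 4.4 + 5) / 7 = 36.00 / 7 = 5.1429%
Σ(r − μ)² = 44.0771; sample σ = √(44.0771/6) = 2.7104%
Sharpe = (μ − rf) / σ = (5.1429 − 0.23) / 2.7104 = 4.9129 / 2.7104 = 1.8126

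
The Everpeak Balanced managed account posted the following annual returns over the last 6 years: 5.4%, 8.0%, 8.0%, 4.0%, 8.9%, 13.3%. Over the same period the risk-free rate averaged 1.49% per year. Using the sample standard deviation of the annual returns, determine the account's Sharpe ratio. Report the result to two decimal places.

2.01

r̄ = (5.4 + 8 + 8 + 4 + 8.9 + 13.3) / 6 = 47.60 / 6 = 7.9333%
Σ(r − r̄)² = (5.4 − 7.9333)² + (8 − 7.9333)² + (8 − 7.9333)² + … = 51.6333
σ = √[51.6333 / 5] = 3.2135%
Sharpe = (r̄ − rf) / σ = (7.9333 − 1.49) / 3.2135 = 6.4433 / 3.2135 = 2.0051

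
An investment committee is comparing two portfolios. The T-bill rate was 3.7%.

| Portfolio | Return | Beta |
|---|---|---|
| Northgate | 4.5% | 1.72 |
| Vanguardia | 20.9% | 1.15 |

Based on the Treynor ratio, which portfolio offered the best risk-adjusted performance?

Vanguardia

Northgate: Treynor = (4.5% − 3.7%) / 1.72 = 0.465
Vanguardia: Treynor = (20.9% − 3.7%) / 1.15 = 14.957
Highest: Vanguardia (14.957).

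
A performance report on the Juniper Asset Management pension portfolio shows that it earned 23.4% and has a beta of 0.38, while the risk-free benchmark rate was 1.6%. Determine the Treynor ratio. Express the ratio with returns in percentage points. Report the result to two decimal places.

57.37

Treynor = (Rp − Rf) / β = (23.4% − 1.6%) / 0.38 = 21.80 / 0.38 = 57.3684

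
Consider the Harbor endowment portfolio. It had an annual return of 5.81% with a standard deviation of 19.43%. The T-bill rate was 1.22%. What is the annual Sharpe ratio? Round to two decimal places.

0.24

Sharpe = (Rp − Rf) / σp = (5.81% − 1.22%) / 19.43% = 4.59% / 19.43% = 0.2362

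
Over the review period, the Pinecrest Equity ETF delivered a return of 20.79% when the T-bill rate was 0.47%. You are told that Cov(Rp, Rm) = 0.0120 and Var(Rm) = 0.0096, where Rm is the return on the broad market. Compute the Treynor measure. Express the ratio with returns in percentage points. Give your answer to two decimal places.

β = Cov / Var = 0.0120 / 0.0096 = 1.2500
Treynor = (Rp − Rf) / β = (20.79% − 0.47%) / 1.2500 = 20.32 / 1.2500 = 16.2560

16.26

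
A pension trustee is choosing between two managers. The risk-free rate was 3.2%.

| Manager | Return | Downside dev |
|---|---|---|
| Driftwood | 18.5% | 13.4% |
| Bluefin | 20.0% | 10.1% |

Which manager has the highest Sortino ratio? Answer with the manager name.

Driftwood: Sortino ratio = (18.5% − 3.2%) / 13.4% = 1.142
Bluefin: Sortino ratio = (20.0% − 3.2%) / 10.1% = 1.663
Highest: Bluefin (1.663).

Bluefin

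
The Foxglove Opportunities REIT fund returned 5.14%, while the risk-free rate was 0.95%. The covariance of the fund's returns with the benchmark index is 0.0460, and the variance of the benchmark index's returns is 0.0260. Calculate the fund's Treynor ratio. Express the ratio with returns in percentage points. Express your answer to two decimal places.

2.37

β = Cov / Var = 0.0460 / 0.0260 = 1.7692
Treynor = (Rp − Rf) / β = (5.14% − 0.95%) / 1.7692 = 4.19 / 1.7692 = 2.3683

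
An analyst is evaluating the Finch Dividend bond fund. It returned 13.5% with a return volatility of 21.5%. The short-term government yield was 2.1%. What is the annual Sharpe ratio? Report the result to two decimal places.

Sharpe = (Rp − Rf) / σp = (13.5% − 2.1%) / 21.5% = 11.40% / 21.5% = 0.5302

0.53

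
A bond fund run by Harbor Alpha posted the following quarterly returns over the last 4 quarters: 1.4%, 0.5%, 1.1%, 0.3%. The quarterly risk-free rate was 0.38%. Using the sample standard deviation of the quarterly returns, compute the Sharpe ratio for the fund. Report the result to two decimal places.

0.87

Mean return r̄ = 3.30 / 4 = 0.8250%
Σ(r − r̄)² = (1.4 − 0.8250)² + (0.5 − 0.8250)² + (1.1 − 0.8250)² + … = 0.7875
σ = √[0.7875 / 3] = 0.5123%
Sharpe = (r̄ − rf) / σ = (0.8250 − 0.38) / 0.5123 = 0.4450 / 0.5123 = 0.8686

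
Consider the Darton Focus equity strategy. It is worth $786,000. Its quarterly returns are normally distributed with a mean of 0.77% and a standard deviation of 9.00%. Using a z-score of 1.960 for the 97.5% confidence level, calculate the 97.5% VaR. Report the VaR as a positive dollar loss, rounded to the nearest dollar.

$132,598

Return at the 97.5% tail: μ − z·σ = 0.77% − 1.960 × 9.00% = 0.77 − 17.6400 = -16.8700%
VaR = −(-16.8700%) × $786,000 = 16.8700% × $786,000 = $132,598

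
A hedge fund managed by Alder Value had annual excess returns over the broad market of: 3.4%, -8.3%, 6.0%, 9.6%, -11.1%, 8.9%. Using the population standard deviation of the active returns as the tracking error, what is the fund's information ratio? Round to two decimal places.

r̄ = (3.4 − 8.3 + 6 + 9.6 − 11.1 + 8.9) / 6 = 1.4167%
Σ(r − r̄)² = 398.9883; population σ = √(398.9883/6) = 8.1546%
IR = r̄ / tracking error = 1.4167 / 8.1546 = 0.1737

0.17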